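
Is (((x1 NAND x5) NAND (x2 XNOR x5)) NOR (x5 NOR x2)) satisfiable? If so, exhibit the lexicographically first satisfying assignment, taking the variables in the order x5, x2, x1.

x5=1, x2=1, x1=0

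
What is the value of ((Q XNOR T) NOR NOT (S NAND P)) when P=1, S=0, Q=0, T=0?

Substituting: ((0 XNOR 0) NOR NOT (0 NAND 1))
= 0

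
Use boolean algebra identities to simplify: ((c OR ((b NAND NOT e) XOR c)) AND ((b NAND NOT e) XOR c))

By absorption (E AND (E OR v) = E):
= ((b NAND NOT e) XOR c)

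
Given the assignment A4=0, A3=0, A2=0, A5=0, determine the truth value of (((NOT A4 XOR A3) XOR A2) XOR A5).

Substituting: (((NOT 0 XOR 0) XOR 0) XOR 0)
= 1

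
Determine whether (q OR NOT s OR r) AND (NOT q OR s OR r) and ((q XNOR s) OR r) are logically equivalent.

Yes, they are equivalent — the two output columns agree on all 8 assignments:
q | s | r | Expression 1 | Expression 2
---------------------------------------
0 | 0 | 0 | 1 | 1
0 | 0 | 1 | 1 | 1
0 | 1 | 0 | 0 | 0
0 | 1 | 1 | 1 | 1
1 | 0 | 0 | 0 | 0
1 | 0 | 1 | 1 | 1
1 | 1 | 0 | 1 | 1
1 | 1 | 1 | 1 | 1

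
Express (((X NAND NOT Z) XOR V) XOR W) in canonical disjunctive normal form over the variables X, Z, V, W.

(NOT X AND NOT Z AND NOT V AND NOT W) OR (NOT X AND NOT Z AND V AND W) OR (NOT X AND Z AND NOT V AND NOT W) OR (NOT X AND Z AND V AND W) OR (X AND NOT Z AND NOT V AND W) OR (X AND NOT Z AND V AND NOT W) OR (X AND Z AND NOT V AND NOT W) OR (X AND Z AND V AND W)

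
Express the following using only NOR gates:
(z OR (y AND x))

((z NOR ((y NOR y) NOR (x NOR x))) NOR (z NOR ((y NOR y) NOR (x NOR x))))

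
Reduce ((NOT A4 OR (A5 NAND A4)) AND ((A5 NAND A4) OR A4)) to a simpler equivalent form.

By distribution ((E OR v) AND (E OR NOT v) = E):
= (A5 NAND A4)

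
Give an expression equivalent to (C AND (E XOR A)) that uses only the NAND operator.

((C NAND ((E NAND (E NAND A)) NAND (A NAND (E NAND A)))) NAND (C NAND ((E NAND (E NAND A)) NAND (A NAND (E NAND A)))))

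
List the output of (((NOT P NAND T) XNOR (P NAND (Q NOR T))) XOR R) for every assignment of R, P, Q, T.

R | P | Q | T | Output
----------------------
0 | 0 | 0 | 0 | 1
0 | 0 | 0 | 1 | 0
0 | 0 | 1 | 0 | 1
0 | 0 | 1 | 1 | 0
0 | 1 | 0 | 0 | 0
0 | 1 | 0 | 1 | 1
0 | 1 | 1 | 0 | 1
0 | 1 | 1 | 1 | 1
1 | 0 | 0 | 0 | 0
1 | 0 | 0 | 1 | 1
1 | 0 | 1 | 0 | 0
1 | 0 | 1 | 1 | 1
1 | 1 | 0 | 0 | 1
1 | 1 | 0 | 1 | 0
1 | 1 | 1 | 0 | 0
1 | 1 | 1 | 1 | 0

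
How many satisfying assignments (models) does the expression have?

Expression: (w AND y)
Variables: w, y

Satisfying assignments: (1,1)
Count: 1 out of 4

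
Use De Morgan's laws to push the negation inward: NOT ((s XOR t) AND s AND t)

NOT (s XOR t) OR NOT s OR NOT t
De Morgan's: NOT(AND of terms) = OR of negations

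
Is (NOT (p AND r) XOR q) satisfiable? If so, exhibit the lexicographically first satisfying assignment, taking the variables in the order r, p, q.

r=0, p=0, q=0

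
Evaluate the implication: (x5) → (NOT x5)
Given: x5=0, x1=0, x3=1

Antecedent (x5) = 0; consequent (NOT x5) = 1.
0 → 1 = 1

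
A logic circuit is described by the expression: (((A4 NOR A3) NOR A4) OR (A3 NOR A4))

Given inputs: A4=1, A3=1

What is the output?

Substituting: (((1 NOR 1) NOR 1) OR (1 NOR 1))
= 0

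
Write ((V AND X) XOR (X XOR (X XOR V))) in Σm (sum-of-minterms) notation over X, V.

Σm(1) = (NOT X AND V)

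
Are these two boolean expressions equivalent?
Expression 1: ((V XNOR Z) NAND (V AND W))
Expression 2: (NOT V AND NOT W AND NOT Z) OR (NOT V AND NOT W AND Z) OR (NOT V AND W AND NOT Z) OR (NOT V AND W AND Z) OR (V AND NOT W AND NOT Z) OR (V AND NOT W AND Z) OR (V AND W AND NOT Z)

Yes, they are equivalent — the two output columns agree on all 8 assignments:
V | W | Z | Expression 1 | Expression 2
---------------------------------------
0 | 0 | 0 | 1 | 1
0 | 0 | 1 | 1 | 1
0 | 1 | 0 | 1 | 1
0 | 1 | 1 | 1 | 1
1 | 0 | 0 | 1 | 1
1 | 0 | 1 | 1 | 1
1 | 1 | 0 | 1 | 1
1 | 1 | 1 | 0 | 0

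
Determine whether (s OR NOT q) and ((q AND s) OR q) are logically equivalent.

No. Counterexample: with s=0, q=0, Expression 1 = 1 but Expression 2 = 0.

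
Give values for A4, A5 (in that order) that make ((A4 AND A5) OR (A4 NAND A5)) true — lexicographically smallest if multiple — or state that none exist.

A4=0, A5=0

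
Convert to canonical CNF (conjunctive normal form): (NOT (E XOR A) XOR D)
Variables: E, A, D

(E OR A OR NOT D) AND (E OR NOT A OR D) AND (NOT E OR A OR D) AND (NOT E OR NOT A OR NOT D)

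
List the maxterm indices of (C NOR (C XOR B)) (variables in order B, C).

ΠM(1, 2, 3) = (B OR NOT C) AND (NOT B OR C) AND (NOT B OR NOT C)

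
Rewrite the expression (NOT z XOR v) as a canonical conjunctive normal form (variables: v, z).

(v OR NOT z) AND (NOT v OR z)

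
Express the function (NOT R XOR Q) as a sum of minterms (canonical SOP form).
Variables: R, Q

Σm(0, 3) = (NOT R AND NOT Q) OR (R AND Q)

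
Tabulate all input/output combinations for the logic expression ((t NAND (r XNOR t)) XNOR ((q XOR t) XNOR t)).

t | r | q | Output
------------------
0 | 0 | 0 | 1
0 | 0 | 1 | 0
0 | 1 | 0 | 1
0 | 1 | 1 | 0
1 | 0 | 0 | 1
1 | 0 | 1 | 0
1 | 1 | 0 | 0
1 | 1 | 1 | 1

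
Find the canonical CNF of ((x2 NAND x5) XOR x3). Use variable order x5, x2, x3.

(x5 OR x2 OR NOT x3) AND (x5 OR NOT x2 OR NOT x3) AND (NOT x5 OR x2 OR NOT x3) AND (NOT x5 OR NOT x2 OR x3)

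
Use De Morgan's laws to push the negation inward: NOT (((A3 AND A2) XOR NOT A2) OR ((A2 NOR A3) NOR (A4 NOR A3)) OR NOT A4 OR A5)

NOT ((A3 AND A2) XOR NOT A2) AND NOT ((A2 NOR A3) NOR (A4 NOR A3)) AND A4 AND NOT A5
De Morgan's: NOT(OR of terms) = AND of negations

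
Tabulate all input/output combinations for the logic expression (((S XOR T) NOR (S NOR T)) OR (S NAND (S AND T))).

S | T | Output
--------------
0 | 0 | 1
0 | 1 | 1
1 | 0 | 1
1 | 1 | 1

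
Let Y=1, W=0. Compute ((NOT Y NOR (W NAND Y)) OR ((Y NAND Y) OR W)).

Substituting: ((NOT 1 NOR (0 NAND 1)) OR ((1 NAND 1) OR 0))
= 0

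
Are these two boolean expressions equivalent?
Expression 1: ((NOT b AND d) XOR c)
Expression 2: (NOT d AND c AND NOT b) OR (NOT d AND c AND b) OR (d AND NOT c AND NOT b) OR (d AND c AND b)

Yes, they are equivalent — the two output columns agree on all 8 assignments:
d | c | b | Expression 1 | Expression 2
---------------------------------------
0 | 0 | 0 | 0 | 0
0 | 0 | 1 | 0 | 0
0 | 1 | 0 | 1 | 1
0 | 1 | 1 | 1 | 1
1 | 0 | 0 | 1 | 1
1 | 0 | 1 | 0 | 0
1 | 1 | 0 | 0 | 0
1 | 1 | 1 | 1 | 1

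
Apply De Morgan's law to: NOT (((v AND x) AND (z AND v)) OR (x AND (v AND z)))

NOT ((v AND x) AND (z AND v)) AND NOT (x AND (v AND z))
De Morgan's: NOT(OR of terms) = AND of negations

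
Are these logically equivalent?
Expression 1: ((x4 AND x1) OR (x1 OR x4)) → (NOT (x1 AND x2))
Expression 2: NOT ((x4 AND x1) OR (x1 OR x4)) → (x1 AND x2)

No, Inverse is not equivalent to original (counterexample: x2=0, x4=0, x1=0)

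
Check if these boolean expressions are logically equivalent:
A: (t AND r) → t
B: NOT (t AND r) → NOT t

No, Inverse is not equivalent to original (counterexample: r=0, t=1)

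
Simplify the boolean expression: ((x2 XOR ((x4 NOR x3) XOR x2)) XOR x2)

By XOR self-cancellation ((E XOR v) XOR v = E):
= ((x4 NOR x3) XOR x2)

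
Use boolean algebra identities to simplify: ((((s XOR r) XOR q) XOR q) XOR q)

By XOR self-cancellation ((E XOR v) XOR v = E):
= ((s XOR r) XOR q)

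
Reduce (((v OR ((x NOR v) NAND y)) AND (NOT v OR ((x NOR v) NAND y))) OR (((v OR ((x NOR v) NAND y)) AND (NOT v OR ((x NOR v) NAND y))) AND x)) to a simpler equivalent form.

By absorption (E OR (E AND v) = E) then distribution ((E OR v) AND (E OR NOT v) = E):
= ((x NOR v) NAND y)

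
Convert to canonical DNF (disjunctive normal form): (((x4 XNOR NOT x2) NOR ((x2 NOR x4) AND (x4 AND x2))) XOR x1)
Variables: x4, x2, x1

(NOT x4 AND NOT x2 AND NOT x1) OR (NOT x4 AND x2 AND x1) OR (x4 AND NOT x2 AND x1) OR (x4 AND x2 AND NOT x1)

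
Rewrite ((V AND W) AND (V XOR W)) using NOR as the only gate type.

((((V NOR V) NOR (W NOR W)) NOR ((V NOR V) NOR (W NOR W))) NOR (((((V NOR W) NOR (V NOR W)) NOR ((V NOR W) NOR (V NOR W))) NOR ((((V NOR V) NOR (W NOR W)) NOR ((V NOR V) NOR (W NOR W))) NOR (((V NOR V) NOR (W NOR W)) NOR ((V NOR V) NOR (W NOR W))))) NOR ((((V NOR W) NOR (V NOR W)) NOR ((V NOR W) NOR (V NOR W))) NOR ((((V NOR V) NOR (W NOR W)) NOR ((V NOR V) NOR (W NOR W))) NOR (((V NOR V) NOR (W NOR W)) NOR ((V NOR V) NOR (W NOR W)))))))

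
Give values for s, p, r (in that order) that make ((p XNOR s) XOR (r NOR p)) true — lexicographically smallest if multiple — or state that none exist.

s=0, p=0, r=1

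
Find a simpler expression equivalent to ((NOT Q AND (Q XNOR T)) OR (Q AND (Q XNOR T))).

By distribution ((E AND v) OR (E AND NOT v) = E):
= (Q XNOR T)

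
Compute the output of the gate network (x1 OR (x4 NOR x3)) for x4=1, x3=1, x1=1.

Substituting: (1 OR (1 NOR 1))
= 1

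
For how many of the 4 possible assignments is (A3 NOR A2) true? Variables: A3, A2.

Satisfying assignments: (0,0)
Count: 1 out of 4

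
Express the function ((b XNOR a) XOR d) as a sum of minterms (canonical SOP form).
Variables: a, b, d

Σm(0, 3, 5, 6) = (NOT a AND NOT b AND NOT d) OR (NOT a AND b AND d) OR (a AND NOT b AND d) OR (a AND b AND NOT d)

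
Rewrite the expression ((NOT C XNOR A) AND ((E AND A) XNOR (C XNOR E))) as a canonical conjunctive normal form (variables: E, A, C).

(E OR A OR C) AND (E OR NOT A OR C) AND (E OR NOT A OR NOT C) AND (NOT E OR A OR C) AND (NOT E OR A OR NOT C) AND (NOT E OR NOT A OR C) AND (NOT E OR NOT A OR NOT C)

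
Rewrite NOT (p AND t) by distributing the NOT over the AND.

NOT p OR NOT t
De Morgan's: NOT(AND of terms) = OR of negations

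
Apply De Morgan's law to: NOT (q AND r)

NOT q OR NOT r
De Morgan's: NOT(AND of terms) = OR of negations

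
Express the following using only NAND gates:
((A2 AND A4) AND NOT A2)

((((A2 NAND A4) NAND (A2 NAND A4)) NAND (A2 NAND A2)) NAND (((A2 NAND A4) NAND (A2 NAND A4)) NAND (A2 NAND A2)))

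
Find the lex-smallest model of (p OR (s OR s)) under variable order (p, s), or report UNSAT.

p=0, s=1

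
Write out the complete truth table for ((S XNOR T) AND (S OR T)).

T | S | Output
--------------
0 | 0 | 0
0 | 1 | 0
1 | 0 | 0
1 | 1 | 1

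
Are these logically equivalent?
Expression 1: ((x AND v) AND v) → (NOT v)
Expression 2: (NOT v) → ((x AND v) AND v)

No, Converse is not equivalent to original (counterexample: v=0, x=0)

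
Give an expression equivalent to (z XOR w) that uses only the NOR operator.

((((z NOR w) NOR (z NOR w)) NOR ((z NOR w) NOR (z NOR w))) NOR ((((z NOR z) NOR (w NOR w)) NOR ((z NOR z) NOR (w NOR w))) NOR (((z NOR z) NOR (w NOR w)) NOR ((z NOR z) NOR (w NOR w)))))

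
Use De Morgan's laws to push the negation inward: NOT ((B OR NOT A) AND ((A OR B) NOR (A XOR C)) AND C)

NOT (B OR NOT A) OR NOT ((A OR B) NOR (A XOR C)) OR NOT C
De Morgan's: NOT(AND of terms) = OR of negations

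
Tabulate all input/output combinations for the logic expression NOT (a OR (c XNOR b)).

b | c | a | Output
------------------
0 | 0 | 0 | 0
0 | 0 | 1 | 0
0 | 1 | 0 | 1
0 | 1 | 1 | 0
1 | 0 | 0 | 1
1 | 0 | 1 | 0
1 | 1 | 0 | 0
1 | 1 | 1 | 0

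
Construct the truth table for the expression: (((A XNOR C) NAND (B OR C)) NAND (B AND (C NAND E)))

E | C | A | B | Output
----------------------
0 | 0 | 0 | 0 | 1
0 | 0 | 0 | 1 | 1
0 | 0 | 1 | 0 | 1
0 | 0 | 1 | 1 | 0
0 | 1 | 0 | 0 | 1
0 | 1 | 0 | 1 | 0
0 | 1 | 1 | 0 | 1
0 | 1 | 1 | 1 | 1
1 | 0 | 0 | 0 | 1
1 | 0 | 0 | 1 | 1
1 | 0 | 1 | 0 | 1
1 | 0 | 1 | 1 | 0
1 | 1 | 0 | 0 | 1
1 | 1 | 0 | 1 | 1
1 | 1 | 1 | 0 | 1
1 | 1 | 1 | 1 | 1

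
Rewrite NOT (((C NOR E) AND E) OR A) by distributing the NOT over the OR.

NOT ((C NOR E) AND E) AND NOT A
De Morgan's: NOT(OR of terms) = AND of negations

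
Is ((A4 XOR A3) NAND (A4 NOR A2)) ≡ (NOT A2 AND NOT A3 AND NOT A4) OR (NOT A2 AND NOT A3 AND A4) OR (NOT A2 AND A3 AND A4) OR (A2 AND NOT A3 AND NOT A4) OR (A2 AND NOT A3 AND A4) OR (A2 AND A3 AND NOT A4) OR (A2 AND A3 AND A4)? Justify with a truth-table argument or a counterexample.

Yes, they are equivalent — the two output columns agree on all 8 assignments:
A2 | A3 | A4 | Expression 1 | Expression 2
------------------------------------------
0 | 0 | 0 | 1 | 1
0 | 0 | 1 | 1 | 1
0 | 1 | 0 | 0 | 0
0 | 1 | 1 | 1 | 1
1 | 0 | 0 | 1 | 1
1 | 0 | 1 | 1 | 1
1 | 1 | 0 | 1 | 1
1 | 1 | 1 | 1 | 1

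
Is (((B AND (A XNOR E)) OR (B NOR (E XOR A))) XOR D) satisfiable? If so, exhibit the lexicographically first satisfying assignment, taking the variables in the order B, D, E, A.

B=0, D=0, E=0, A=0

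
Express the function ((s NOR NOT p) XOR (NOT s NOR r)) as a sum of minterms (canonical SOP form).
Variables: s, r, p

Σm(1, 3, 4, 5) = (NOT s AND NOT r AND p) OR (NOT s AND r AND p) OR (s AND NOT r AND NOT p) OR (s AND NOT r AND p)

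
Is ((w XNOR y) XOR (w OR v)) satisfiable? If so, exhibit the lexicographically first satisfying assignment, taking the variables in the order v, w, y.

v=0, w=0, y=0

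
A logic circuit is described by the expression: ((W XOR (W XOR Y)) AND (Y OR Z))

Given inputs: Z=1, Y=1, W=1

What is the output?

Substituting: ((1 XOR (1 XOR 1)) AND (1 OR 1))
= 1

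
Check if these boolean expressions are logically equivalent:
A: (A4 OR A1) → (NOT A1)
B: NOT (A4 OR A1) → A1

No, Inverse is not equivalent to original (counterexample: A1=0, A4=0)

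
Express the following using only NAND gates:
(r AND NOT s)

((r NAND (s NAND s)) NAND (r NAND (s NAND s)))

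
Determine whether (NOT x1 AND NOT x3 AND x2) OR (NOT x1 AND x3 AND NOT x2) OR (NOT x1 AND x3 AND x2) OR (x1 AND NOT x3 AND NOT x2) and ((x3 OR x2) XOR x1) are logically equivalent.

Yes, they are equivalent — the two output columns agree on all 8 assignments:
x1 | x3 | x2 | Expression 1 | Expression 2
------------------------------------------
0 | 0 | 0 | 0 | 0
0 | 0 | 1 | 1 | 1
0 | 1 | 0 | 1 | 1
0 | 1 | 1 | 1 | 1
1 | 0 | 0 | 1 | 1
1 | 0 | 1 | 0 | 0
1 | 1 | 0 | 0 | 0
1 | 1 | 1 | 0 | 0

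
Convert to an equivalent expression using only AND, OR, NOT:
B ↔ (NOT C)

(B AND (NOT C)) OR (NOT B AND C)
(Biconditional = both true or both false)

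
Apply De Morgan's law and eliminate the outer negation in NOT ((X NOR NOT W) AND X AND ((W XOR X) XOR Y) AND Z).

NOT (X NOR NOT W) OR NOT X OR NOT ((W XOR X) XOR Y) OR NOT Z
De Morgan's: NOT(AND of terms) = OR of negations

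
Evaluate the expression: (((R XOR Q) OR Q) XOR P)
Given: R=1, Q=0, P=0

Substituting: (((1 XOR 0) OR 0) XOR 0)
= 1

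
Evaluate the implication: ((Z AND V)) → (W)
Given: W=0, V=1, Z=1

Antecedent ((Z AND V)) = 1; consequent (W) = 0.
1 → 0 = 0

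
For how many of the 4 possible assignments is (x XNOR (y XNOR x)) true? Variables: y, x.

Satisfying assignments: (1,0), (1,1)
Count: 2 out of 4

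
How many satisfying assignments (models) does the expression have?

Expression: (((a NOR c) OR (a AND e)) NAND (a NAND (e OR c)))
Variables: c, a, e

Satisfying assignments: (0,1,0), (0,1,1), (1,0,0), (1,0,1), (1,1,0), (1,1,1)
Count: 6 out of 8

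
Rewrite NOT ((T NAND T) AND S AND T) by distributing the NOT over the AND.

NOT (T NAND T) OR NOT S OR NOT T
De Morgan's: NOT(AND of terms) = OR of negations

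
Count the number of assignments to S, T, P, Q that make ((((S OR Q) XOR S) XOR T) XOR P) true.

Satisfying assignments: (0,0,0,1), (0,0,1,0), (0,1,0,0), (0,1,1,1), (1,0,1,0), (1,0,1,1), (1,1,0,0), (1,1,0,1)
Count: 8 out of 16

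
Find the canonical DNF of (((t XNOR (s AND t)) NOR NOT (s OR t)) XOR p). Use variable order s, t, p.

(NOT s AND NOT t AND p) OR (NOT s AND t AND NOT p) OR (s AND NOT t AND p) OR (s AND t AND p)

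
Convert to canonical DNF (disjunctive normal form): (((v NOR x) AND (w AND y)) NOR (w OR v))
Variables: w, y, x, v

(NOT w AND NOT y AND NOT x AND NOT v) OR (NOT w AND NOT y AND x AND NOT v) OR (NOT w AND y AND NOT x AND NOT v) OR (NOT w AND y AND x AND NOT v)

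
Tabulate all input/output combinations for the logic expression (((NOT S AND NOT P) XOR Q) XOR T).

Q | P | T | S | Output
----------------------
0 | 0 | 0 | 0 | 1
0 | 0 | 0 | 1 | 0
0 | 0 | 1 | 0 | 0
0 | 0 | 1 | 1 | 1
0 | 1 | 0 | 0 | 0
0 | 1 | 0 | 1 | 0
0 | 1 | 1 | 0 | 1
0 | 1 | 1 | 1 | 1
1 | 0 | 0 | 0 | 0
1 | 0 | 0 | 1 | 1
1 | 0 | 1 | 0 | 1
1 | 0 | 1 | 1 | 0
1 | 1 | 0 | 0 | 1
1 | 1 | 0 | 1 | 1
1 | 1 | 1 | 0 | 0
1 | 1 | 1 | 1 | 0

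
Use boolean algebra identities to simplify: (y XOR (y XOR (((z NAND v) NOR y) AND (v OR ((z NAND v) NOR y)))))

By XOR self-cancellation ((E XOR v) XOR v = E) then absorption (E AND (E OR v) = E):
= ((z NAND v) NOR y)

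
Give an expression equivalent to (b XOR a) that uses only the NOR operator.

((((b NOR a) NOR (b NOR a)) NOR ((b NOR a) NOR (b NOR a))) NOR ((((b NOR b) NOR (a NOR a)) NOR ((b NOR b) NOR (a NOR a))) NOR (((b NOR b) NOR (a NOR a)) NOR ((b NOR b) NOR (a NOR a)))))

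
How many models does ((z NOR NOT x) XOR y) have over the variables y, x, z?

Satisfying assignments: (0,1,0), (1,0,0), (1,0,1), (1,1,1)
Count: 4 out of 8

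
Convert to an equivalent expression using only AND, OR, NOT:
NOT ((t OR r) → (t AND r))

(t OR r) AND NOT (t AND r)
(Negated implication: NOT(A → B) = A AND NOT B)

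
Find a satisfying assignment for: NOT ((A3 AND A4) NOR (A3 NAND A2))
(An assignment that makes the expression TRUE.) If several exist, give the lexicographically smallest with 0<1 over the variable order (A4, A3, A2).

A4=0, A3=0, A2=0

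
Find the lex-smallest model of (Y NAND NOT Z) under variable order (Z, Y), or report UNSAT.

Z=0, Y=0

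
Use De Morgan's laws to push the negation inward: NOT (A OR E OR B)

NOT A AND NOT E AND NOT B
De Morgan's: NOT(OR of terms) = AND of negations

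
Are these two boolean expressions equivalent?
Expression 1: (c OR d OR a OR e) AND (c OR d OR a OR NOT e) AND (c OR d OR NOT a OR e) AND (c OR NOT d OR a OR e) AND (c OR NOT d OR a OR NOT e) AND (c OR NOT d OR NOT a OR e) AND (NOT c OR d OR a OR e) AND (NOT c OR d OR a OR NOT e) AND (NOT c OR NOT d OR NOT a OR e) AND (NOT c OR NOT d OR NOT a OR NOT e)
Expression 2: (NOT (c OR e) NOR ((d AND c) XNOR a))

Yes, they are equivalent — the two output columns agree on all 16 assignments:
c | d | a | e | Expression 1 | Expression 2
-------------------------------------------
0 | 0 | 0 | 0 | 0 | 0
0 | 0 | 0 | 1 | 0 | 0
0 | 0 | 1 | 0 | 0 | 0
0 | 0 | 1 | 1 | 1 | 1
0 | 1 | 0 | 0 | 0 | 0
0 | 1 | 0 | 1 | 0 | 0
0 | 1 | 1 | 0 | 0 | 0
0 | 1 | 1 | 1 | 1 | 1
1 | 0 | 0 | 0 | 0 | 0
1 | 0 | 0 | 1 | 0 | 0
1 | 0 | 1 | 0 | 1 | 1
1 | 0 | 1 | 1 | 1 | 1
1 | 1 | 0 | 0 | 1 | 1
1 | 1 | 0 | 1 | 1 | 1
1 | 1 | 1 | 0 | 0 | 0
1 | 1 | 1 | 1 | 0 | 0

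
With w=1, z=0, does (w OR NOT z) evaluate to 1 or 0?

Substituting: (1 OR NOT 0)
= 1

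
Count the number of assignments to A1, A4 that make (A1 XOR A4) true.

Satisfying assignments: (0,1), (1,0)
Count: 2 out of 4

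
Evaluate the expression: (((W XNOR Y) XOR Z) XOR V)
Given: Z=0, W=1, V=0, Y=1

Substituting: (((1 XNOR 1) XOR 0) XOR 0)
= 1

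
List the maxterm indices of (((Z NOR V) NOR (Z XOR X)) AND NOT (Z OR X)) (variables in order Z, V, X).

ΠM(0, 1, 3, 4, 5, 6, 7) = (Z OR V OR X) AND (Z OR V OR NOT X) AND (Z OR NOT V OR NOT X) AND (NOT Z OR V OR X) AND (NOT Z OR V OR NOT X) AND (NOT Z OR NOT V OR X) AND (NOT Z OR NOT V OR NOT X)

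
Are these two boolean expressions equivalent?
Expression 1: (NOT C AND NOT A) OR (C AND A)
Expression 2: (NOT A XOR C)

Yes, they are equivalent — the two output columns agree on all 4 assignments:
C | A | Expression 1 | Expression 2
-----------------------------------
0 | 0 | 1 | 1
0 | 1 | 0 | 0
1 | 0 | 0 | 0
1 | 1 | 1 | 1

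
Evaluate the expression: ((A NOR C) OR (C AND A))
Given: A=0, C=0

Substituting: ((0 NOR 0) OR (0 AND 0))
= 1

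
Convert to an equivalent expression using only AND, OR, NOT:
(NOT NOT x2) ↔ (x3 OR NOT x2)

((NOT NOT x2) AND (x3 OR NOT x2)) OR (NOT x2 AND NOT (x3 OR NOT x2))
(Biconditional = both true or both false)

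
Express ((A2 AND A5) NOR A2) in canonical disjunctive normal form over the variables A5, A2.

(NOT A5 AND NOT A2) OR (A5 AND NOT A2)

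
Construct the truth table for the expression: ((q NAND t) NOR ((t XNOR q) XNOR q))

q | t | Output
--------------
0 | 0 | 0
0 | 1 | 0
1 | 0 | 0
1 | 1 | 0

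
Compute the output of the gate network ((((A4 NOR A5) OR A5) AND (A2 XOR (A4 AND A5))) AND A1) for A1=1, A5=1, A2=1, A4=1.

Substituting: ((((1 NOR 1) OR 1) AND (1 XOR (1 AND 1))) AND 1)
= 0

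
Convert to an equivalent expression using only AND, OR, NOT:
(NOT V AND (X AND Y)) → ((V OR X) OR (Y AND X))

NOT (NOT V AND (X AND Y)) OR ((V OR X) OR (Y AND X))
(Implication elimination: A → B = NOT A OR B)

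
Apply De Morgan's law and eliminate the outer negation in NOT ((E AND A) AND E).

NOT (E AND A) OR NOT E
De Morgan's: NOT(AND of terms) = OR of negations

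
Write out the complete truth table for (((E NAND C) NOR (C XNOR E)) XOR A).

A | C | E | Output
------------------
0 | 0 | 0 | 0
0 | 0 | 1 | 0
0 | 1 | 0 | 0
0 | 1 | 1 | 0
1 | 0 | 0 | 1
1 | 0 | 1 | 1
1 | 1 | 0 | 1
1 | 1 | 1 | 1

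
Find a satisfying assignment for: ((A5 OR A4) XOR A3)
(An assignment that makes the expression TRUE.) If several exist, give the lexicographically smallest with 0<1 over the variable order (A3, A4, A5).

A3=0, A4=0, A5=1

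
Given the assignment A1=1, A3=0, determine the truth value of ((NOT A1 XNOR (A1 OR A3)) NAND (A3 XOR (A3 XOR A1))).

Substituting: ((NOT 1 XNOR (1 OR 0)) NAND (0 XOR (0 XOR 1)))
= 1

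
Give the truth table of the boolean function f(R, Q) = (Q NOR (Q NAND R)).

R | Q | Output
--------------
0 | 0 | 0
0 | 1 | 0
1 | 0 | 0
1 | 1 | 0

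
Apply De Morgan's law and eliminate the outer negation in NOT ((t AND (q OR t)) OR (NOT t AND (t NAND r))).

NOT (t AND (q OR t)) AND NOT (NOT t AND (t NAND r))
De Morgan's: NOT(OR of terms) = AND of negations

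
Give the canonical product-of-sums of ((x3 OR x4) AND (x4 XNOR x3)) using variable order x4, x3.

ΠM(0, 1, 2) = (x4 OR x3) AND (x4 OR NOT x3) AND (NOT x4 OR x3)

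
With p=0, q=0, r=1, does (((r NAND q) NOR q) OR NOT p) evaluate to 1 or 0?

Substituting: (((1 NAND 0) NOR 0) OR NOT 0)
= 1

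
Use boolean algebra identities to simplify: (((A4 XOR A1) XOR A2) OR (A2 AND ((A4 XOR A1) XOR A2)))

By absorption (E OR (E AND v) = E):
= ((A4 XOR A1) XOR A2)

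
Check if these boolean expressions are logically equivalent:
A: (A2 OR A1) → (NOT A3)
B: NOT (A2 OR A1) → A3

No, Inverse is not equivalent to original (counterexample: A1=0, A3=0, A2=0)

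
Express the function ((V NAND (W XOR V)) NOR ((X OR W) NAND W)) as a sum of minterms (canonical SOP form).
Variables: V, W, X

Σm() = FALSE (no minterms)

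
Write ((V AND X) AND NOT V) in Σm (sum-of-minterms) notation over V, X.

Σm() = FALSE (no minterms)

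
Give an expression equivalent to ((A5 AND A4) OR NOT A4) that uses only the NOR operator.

((((A5 NOR A5) NOR (A4 NOR A4)) NOR (A4 NOR A4)) NOR (((A5 NOR A5) NOR (A4 NOR A4)) NOR (A4 NOR A4)))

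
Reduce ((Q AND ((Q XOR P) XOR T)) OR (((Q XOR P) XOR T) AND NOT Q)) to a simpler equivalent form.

By distribution ((E AND v) OR (E AND NOT v) = E):
= ((Q XOR P) XOR T)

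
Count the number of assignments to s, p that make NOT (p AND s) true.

Satisfying assignments: (0,0), (0,1), (1,0)
Count: 3 out of 4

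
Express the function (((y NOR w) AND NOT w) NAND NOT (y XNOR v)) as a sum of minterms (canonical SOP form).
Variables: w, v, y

Σm(0, 1, 3, 4, 5, 6, 7) = (NOT w AND NOT v AND NOT y) OR (NOT w AND NOT v AND y) OR (NOT w AND v AND y) OR (w AND NOT v AND NOT y) OR (w AND NOT v AND y) OR (w AND v AND NOT y) OR (w AND v AND y)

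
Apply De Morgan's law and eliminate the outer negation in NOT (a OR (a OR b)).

NOT a AND NOT (a OR b)
De Morgan's: NOT(OR of terms) = AND of negations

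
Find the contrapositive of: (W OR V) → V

Contrapositive: NOT V → NOT (W OR V)
Note: A statement and its contrapositive are logically equivalent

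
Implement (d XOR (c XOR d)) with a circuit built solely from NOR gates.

((((d NOR ((((c NOR d) NOR (c NOR d)) NOR ((c NOR d) NOR (c NOR d))) NOR ((((c NOR c) NOR (d NOR d)) NOR ((c NOR c) NOR (d NOR d))) NOR (((c NOR c) NOR (d NOR d)) NOR ((c NOR c) NOR (d NOR d)))))) NOR (d NOR ((((c NOR d) NOR (c NOR d)) NOR ((c NOR d) NOR (c NOR d))) NOR ((((c NOR c) NOR (d NOR d)) NOR ((c NOR c) NOR (d NOR d))) NOR (((c NOR c) NOR (d NOR d)) NOR ((c NOR c) NOR (d NOR d))))))) NOR ((d NOR ((((c NOR d) NOR (c NOR d)) NOR ((c NOR d) NOR (c NOR d))) NOR ((((c NOR c) NOR (d NOR d)) NOR ((c NOR c) NOR (d NOR d))) NOR (((c NOR c) NOR (d NOR d)) NOR ((c NOR c) NOR (d NOR d)))))) NOR (d NOR ((((c NOR d) NOR (c NOR d)) NOR ((c NOR d) NOR (c NOR d))) NOR ((((c NOR c) NOR (d NOR d)) NOR ((c NOR c) NOR (d NOR d))) NOR (((c NOR c) NOR (d NOR d)) NOR ((c NOR c) NOR (d NOR d)))))))) NOR ((((d NOR d) NOR (((((c NOR d) NOR (c NOR d)) NOR ((c NOR d) NOR (c NOR d))) NOR ((((c NOR c) NOR (d NOR d)) NOR ((c NOR c) NOR (d NOR d))) NOR (((c NOR c) NOR (d NOR d)) NOR ((c NOR c) NOR (d NOR d))))) NOR ((((c NOR d) NOR (c NOR d)) NOR ((c NOR d) NOR (c NOR d))) NOR ((((c NOR c) NOR (d NOR d)) NOR ((c NOR c) NOR (d NOR d))) NOR (((c NOR c) NOR (d NOR d)) NOR ((c NOR c) NOR (d NOR d))))))) NOR ((d NOR d) NOR (((((c NOR d) NOR (c NOR d)) NOR ((c NOR d) NOR (c NOR d))) NOR ((((c NOR c) NOR (d NOR d)) NOR ((c NOR c) NOR (d NOR d))) NOR (((c NOR c) NOR (d NOR d)) NOR ((c NOR c) NOR (d NOR d))))) NOR ((((c NOR d) NOR (c NOR d)) NOR ((c NOR d) NOR (c NOR d))) NOR ((((c NOR c) NOR (d NOR d)) NOR ((c NOR c) NOR (d NOR d))) NOR (((c NOR c) NOR (d NOR d)) NOR ((c NOR c) NOR (d NOR d)))))))) NOR (((d NOR d) NOR (((((c NOR d) NOR (c NOR d)) NOR ((c NOR d) NOR (c NOR d))) NOR ((((c NOR c) NOR (d NOR d)) NOR ((c NOR c) NOR (d NOR d))) NOR (((c NOR c) NOR (d NOR d)) NOR ((c NOR c) NOR (d NOR d))))) NOR ((((c NOR d) NOR (c NOR d)) NOR ((c NOR d) NOR (c NOR d))) NOR ((((c NOR c) NOR (d NOR d)) NOR ((c NOR c) NOR (d NOR d))) NOR (((c NOR c) NOR (d NOR d)) NOR ((c NOR c) NOR (d NOR d))))))) NOR ((d NOR d) NOR (((((c NOR d) NOR (c NOR d)) NOR ((c NOR d) NOR (c NOR d))) NOR ((((c NOR c) NOR (d NOR d)) NOR ((c NOR c) NOR (d NOR d))) NOR (((c NOR c) NOR (d NOR d)) NOR ((c NOR c) NOR (d NOR d))))) NOR ((((c NOR d) NOR (c NOR d)) NOR ((c NOR d) NOR (c NOR d))) NOR ((((c NOR c) NOR (d NOR d)) NOR ((c NOR c) NOR (d NOR d))) NOR (((c NOR c) NOR (d NOR d)) NOR ((c NOR c) NOR (d NOR d))))))))))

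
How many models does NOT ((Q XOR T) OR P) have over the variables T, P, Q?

Satisfying assignments: (0,0,0), (1,0,1)
Count: 2 out of 8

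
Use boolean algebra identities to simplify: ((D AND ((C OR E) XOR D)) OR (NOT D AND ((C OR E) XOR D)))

By distribution ((E AND v) OR (E AND NOT v) = E):
= ((C OR E) XOR D)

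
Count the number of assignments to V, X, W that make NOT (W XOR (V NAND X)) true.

Satisfying assignments: (0,0,1), (0,1,1), (1,0,1), (1,1,0)
Count: 4 out of 8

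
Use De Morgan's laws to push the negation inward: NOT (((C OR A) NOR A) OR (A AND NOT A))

NOT ((C OR A) NOR A) AND NOT (A AND NOT A)
De Morgan's: NOT(OR of terms) = AND of negations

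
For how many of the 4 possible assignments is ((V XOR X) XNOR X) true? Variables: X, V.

Satisfying assignments: (0,0), (1,0)
Count: 2 out of 4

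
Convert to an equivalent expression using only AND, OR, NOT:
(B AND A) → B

NOT (B AND A) OR B
(Implication elimination: A → B = NOT A OR B)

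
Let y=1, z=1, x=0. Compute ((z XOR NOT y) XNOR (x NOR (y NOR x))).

Substituting: ((1 XOR NOT 1) XNOR (0 NOR (1 NOR 0)))
= 1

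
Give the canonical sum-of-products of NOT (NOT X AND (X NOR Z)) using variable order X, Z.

Σm(1, 2, 3) = (NOT X AND Z) OR (X AND NOT Z) OR (X AND Z)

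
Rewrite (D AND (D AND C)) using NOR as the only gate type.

((D NOR D) NOR (((D NOR D) NOR (C NOR C)) NOR ((D NOR D) NOR (C NOR C))))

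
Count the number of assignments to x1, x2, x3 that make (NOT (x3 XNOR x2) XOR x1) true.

Satisfying assignments: (0,0,1), (0,1,0), (1,0,0), (1,1,1)
Count: 4 out of 8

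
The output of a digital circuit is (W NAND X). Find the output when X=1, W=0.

Substituting: (0 NAND 1)
= 1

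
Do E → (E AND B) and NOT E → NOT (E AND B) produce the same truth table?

No, Inverse is not equivalent to original (counterexample: B=0, E=1)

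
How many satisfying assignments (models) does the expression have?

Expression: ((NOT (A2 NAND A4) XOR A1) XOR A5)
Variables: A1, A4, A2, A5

Satisfying assignments: (0,0,0,1), (0,0,1,1), (0,1,0,1), (0,1,1,0), (1,0,0,0), (1,0,1,0), (1,1,0,0), (1,1,1,1)
Count: 8 out of 16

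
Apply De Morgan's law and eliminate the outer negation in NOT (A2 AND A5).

NOT A2 OR NOT A5
De Morgan's: NOT(AND of terms) = OR of negations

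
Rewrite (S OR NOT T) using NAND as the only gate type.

((S NAND S) NAND ((T NAND T) NAND (T NAND T)))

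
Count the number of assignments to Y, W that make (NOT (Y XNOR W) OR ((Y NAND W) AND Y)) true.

Satisfying assignments: (0,1), (1,0)
Count: 2 out of 4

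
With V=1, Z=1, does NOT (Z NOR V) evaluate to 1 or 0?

Substituting: NOT (1 NOR 1)
= 1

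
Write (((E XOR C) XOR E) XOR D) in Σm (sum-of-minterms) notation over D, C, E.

Σm(2, 3, 4, 5) = (NOT D AND C AND NOT E) OR (NOT D AND C AND E) OR (D AND NOT C AND NOT E) OR (D AND NOT C AND E)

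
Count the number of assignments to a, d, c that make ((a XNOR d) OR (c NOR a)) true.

Satisfying assignments: (0,0,0), (0,0,1), (0,1,0), (1,1,0), (1,1,1)
Count: 5 out of 8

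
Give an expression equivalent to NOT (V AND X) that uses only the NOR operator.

(((V NOR V) NOR (X NOR X)) NOR ((V NOR V) NOR (X NOR X)))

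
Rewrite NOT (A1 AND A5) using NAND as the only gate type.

(((A1 NAND A5) NAND (A1 NAND A5)) NAND ((A1 NAND A5) NAND (A1 NAND A5)))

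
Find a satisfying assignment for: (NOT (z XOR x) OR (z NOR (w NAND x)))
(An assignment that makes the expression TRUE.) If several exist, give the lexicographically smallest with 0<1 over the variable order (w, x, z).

w=0, x=0, z=0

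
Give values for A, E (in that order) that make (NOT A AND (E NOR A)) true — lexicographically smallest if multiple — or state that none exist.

A=0, E=0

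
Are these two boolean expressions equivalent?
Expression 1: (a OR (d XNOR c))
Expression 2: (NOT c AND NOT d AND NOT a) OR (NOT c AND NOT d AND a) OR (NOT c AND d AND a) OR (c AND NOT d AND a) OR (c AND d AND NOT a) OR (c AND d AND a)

Yes, they are equivalent — the two output columns agree on all 8 assignments:
c | d | a | Expression 1 | Expression 2
---------------------------------------
0 | 0 | 0 | 1 | 1
0 | 0 | 1 | 1 | 1
0 | 1 | 0 | 0 | 0
0 | 1 | 1 | 1 | 1
1 | 0 | 0 | 0 | 0
1 | 0 | 1 | 1 | 1
1 | 1 | 0 | 1 | 1
1 | 1 | 1 | 1 | 1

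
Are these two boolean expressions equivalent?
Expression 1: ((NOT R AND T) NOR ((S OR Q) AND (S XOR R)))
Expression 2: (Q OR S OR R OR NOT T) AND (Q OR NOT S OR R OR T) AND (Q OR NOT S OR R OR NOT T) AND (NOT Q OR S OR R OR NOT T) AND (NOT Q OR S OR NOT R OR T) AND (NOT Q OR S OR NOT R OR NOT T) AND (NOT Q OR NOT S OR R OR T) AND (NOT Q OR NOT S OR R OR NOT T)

Yes, they are equivalent — the two output columns agree on all 16 assignments:
Q | S | R | T | Expression 1 | Expression 2
-------------------------------------------
0 | 0 | 0 | 0 | 1 | 1
0 | 0 | 0 | 1 | 0 | 0
0 | 0 | 1 | 0 | 1 | 1
0 | 0 | 1 | 1 | 1 | 1
0 | 1 | 0 | 0 | 0 | 0
0 | 1 | 0 | 1 | 0 | 0
0 | 1 | 1 | 0 | 1 | 1
0 | 1 | 1 | 1 | 1 | 1
1 | 0 | 0 | 0 | 1 | 1
1 | 0 | 0 | 1 | 0 | 0
1 | 0 | 1 | 0 | 0 | 0
1 | 0 | 1 | 1 | 0 | 0
1 | 1 | 0 | 0 | 0 | 0
1 | 1 | 0 | 1 | 0 | 0
1 | 1 | 1 | 0 | 1 | 1
1 | 1 | 1 | 1 | 1 | 1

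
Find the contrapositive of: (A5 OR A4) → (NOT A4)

Contrapositive: A4 → NOT (A5 OR A4)
Note: A statement and its contrapositive are logically equivalent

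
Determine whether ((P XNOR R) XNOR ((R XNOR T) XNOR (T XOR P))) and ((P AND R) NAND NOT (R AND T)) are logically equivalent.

No. Counterexample: with P=0, R=0, T=0, Expression 1 = 0 but Expression 2 = 1.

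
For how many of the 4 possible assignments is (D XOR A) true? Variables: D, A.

Satisfying assignments: (0,1), (1,0)
Count: 2 out of 4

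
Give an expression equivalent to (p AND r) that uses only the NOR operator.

((p NOR p) NOR (r NOR r))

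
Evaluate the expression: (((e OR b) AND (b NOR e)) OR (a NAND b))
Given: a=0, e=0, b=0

Substituting: (((0 OR 0) AND (0 NOR 0)) OR (0 NAND 0))
= 1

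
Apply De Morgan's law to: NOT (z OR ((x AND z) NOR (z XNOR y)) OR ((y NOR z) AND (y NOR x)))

NOT z AND NOT ((x AND z) NOR (z XNOR y)) AND NOT ((y NOR z) AND (y NOR x))
De Morgan's: NOT(OR of terms) = AND of negations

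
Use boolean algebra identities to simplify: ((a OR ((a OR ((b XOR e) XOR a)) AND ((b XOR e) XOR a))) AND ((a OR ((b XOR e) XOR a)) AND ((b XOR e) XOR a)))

By absorption (E AND (E OR v) = E) then absorption (E AND (E OR v) = E):
= ((b XOR e) XOR a)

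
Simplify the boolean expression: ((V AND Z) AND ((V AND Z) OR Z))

By absorption (E AND (E OR v) = E):
= (V AND Z)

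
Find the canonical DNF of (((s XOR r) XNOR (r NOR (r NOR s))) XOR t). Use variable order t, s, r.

(NOT t AND NOT s AND NOT r) OR (NOT t AND s AND NOT r) OR (NOT t AND s AND r) OR (t AND NOT s AND r)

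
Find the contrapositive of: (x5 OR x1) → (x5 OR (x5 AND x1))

Contrapositive: NOT (x5 OR (x5 AND x1)) → NOT (x5 OR x1)
Note: A statement and its contrapositive are logically equivalent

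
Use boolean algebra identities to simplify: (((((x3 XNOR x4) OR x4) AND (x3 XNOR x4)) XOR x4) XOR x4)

By XOR self-cancellation ((E XOR v) XOR v = E) then absorption (E AND (E OR v) = E):
= (x3 XNOR x4)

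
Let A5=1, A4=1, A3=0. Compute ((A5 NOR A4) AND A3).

Substituting: ((1 NOR 1) AND 0)
= 0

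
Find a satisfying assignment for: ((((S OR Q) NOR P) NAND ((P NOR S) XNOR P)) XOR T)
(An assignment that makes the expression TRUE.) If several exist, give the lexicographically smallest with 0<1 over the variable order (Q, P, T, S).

Q=0, P=0, T=0, S=0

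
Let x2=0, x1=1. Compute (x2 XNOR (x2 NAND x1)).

Substituting: (0 XNOR (0 NAND 1))
= 0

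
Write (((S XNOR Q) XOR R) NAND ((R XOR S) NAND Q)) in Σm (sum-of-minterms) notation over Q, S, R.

Σm(1, 2, 4, 5, 6, 7) = (NOT Q AND NOT S AND R) OR (NOT Q AND S AND NOT R) OR (Q AND NOT S AND NOT R) OR (Q AND NOT S AND R) OR (Q AND S AND NOT R) OR (Q AND S AND R)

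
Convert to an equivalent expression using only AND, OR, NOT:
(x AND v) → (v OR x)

NOT (x AND v) OR (v OR x)
(Implication elimination: A → B = NOT A OR B)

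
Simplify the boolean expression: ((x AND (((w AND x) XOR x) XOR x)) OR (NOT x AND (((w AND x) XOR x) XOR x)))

By distribution ((E AND v) OR (E AND NOT v) = E) then XOR self-cancellation ((E XOR v) XOR v = E):
= (w AND x)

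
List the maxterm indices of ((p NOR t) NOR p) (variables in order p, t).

ΠM(0, 2, 3) = (p OR t) AND (NOT p OR t) AND (NOT p OR NOT t)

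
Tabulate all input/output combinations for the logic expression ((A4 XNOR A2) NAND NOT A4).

A4 | A2 | Output
----------------
0 | 0 | 0
0 | 1 | 1
1 | 0 | 1
1 | 1 | 1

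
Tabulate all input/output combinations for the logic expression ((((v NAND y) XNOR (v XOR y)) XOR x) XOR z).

v | x | y | z | Output
----------------------
0 | 0 | 0 | 0 | 0
0 | 0 | 0 | 1 | 1
0 | 0 | 1 | 0 | 1
0 | 0 | 1 | 1 | 0
0 | 1 | 0 | 0 | 1
0 | 1 | 0 | 1 | 0
0 | 1 | 1 | 0 | 0
0 | 1 | 1 | 1 | 1
1 | 0 | 0 | 0 | 1
1 | 0 | 0 | 1 | 0
1 | 0 | 1 | 0 | 1
1 | 0 | 1 | 1 | 0
1 | 1 | 0 | 0 | 0
1 | 1 | 0 | 1 | 1
1 | 1 | 1 | 0 | 0
1 | 1 | 1 | 1 | 1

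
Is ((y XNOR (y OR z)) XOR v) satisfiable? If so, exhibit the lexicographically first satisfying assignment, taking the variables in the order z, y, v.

z=0, y=0, v=0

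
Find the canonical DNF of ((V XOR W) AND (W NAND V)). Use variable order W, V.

(NOT W AND V) OR (W AND NOT V)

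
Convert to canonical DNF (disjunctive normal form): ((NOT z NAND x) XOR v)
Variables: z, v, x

(NOT z AND NOT v AND NOT x) OR (NOT z AND v AND x) OR (z AND NOT v AND NOT x) OR (z AND NOT v AND x)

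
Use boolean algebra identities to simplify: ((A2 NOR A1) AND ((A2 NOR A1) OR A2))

By absorption (E AND (E OR v) = E):
= (A2 NOR A1)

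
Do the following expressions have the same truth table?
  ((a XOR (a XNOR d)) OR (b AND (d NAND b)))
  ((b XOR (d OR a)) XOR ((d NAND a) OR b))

No. Counterexample: with a=0, b=1, d=0, Expression 1 = 1 but Expression 2 = 0.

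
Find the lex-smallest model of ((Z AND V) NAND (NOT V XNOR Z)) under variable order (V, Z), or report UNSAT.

V=0, Z=0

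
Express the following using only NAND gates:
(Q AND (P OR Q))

((Q NAND ((P NAND P) NAND (Q NAND Q))) NAND (Q NAND ((P NAND P) NAND (Q NAND Q))))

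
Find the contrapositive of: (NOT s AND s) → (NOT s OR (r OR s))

Contrapositive: NOT (NOT s OR (r OR s)) → NOT (NOT s AND s)
Note: A statement and its contrapositive are logically equivalent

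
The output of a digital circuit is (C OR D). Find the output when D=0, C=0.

Substituting: (0 OR 0)
= 0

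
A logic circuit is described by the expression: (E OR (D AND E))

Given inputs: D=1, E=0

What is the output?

Substituting: (0 OR (1 AND 0))
= 0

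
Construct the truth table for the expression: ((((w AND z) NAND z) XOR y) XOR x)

w | y | x | z | Output
----------------------
0 | 0 | 0 | 0 | 1
0 | 0 | 0 | 1 | 1
0 | 0 | 1 | 0 | 0
0 | 0 | 1 | 1 | 0
0 | 1 | 0 | 0 | 0
0 | 1 | 0 | 1 | 0
0 | 1 | 1 | 0 | 1
0 | 1 | 1 | 1 | 1
1 | 0 | 0 | 0 | 1
1 | 0 | 0 | 1 | 0
1 | 0 | 1 | 0 | 0
1 | 0 | 1 | 1 | 1
1 | 1 | 0 | 0 | 0
1 | 1 | 0 | 1 | 1
1 | 1 | 1 | 0 | 1
1 | 1 | 1 | 1 | 0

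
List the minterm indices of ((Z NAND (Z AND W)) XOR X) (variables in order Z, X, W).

Σm(0, 1, 4, 7) = (NOT Z AND NOT X AND NOT W) OR (NOT Z AND NOT X AND W) OR (Z AND NOT X AND NOT W) OR (Z AND X AND W)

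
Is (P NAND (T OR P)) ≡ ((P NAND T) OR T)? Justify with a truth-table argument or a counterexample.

No. Counterexample: with P=1, T=0, Expression 1 = 0 but Expression 2 = 1.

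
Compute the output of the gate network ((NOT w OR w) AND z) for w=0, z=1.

Substituting: ((NOT 0 OR 0) AND 1)
= 1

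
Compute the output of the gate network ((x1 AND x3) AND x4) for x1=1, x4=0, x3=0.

Substituting: ((1 AND 0) AND 0)
= 0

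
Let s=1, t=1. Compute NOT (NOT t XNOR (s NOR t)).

Substituting: NOT (NOT 1 XNOR (1 NOR 1))
= 0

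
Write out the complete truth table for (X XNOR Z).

Z | X | Output
--------------
0 | 0 | 1
0 | 1 | 0
1 | 0 | 0
1 | 1 | 1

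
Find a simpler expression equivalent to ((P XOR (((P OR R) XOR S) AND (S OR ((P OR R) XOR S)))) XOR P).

By XOR self-cancellation ((E XOR v) XOR v = E) then absorption (E AND (E OR v) = E):
= ((P OR R) XOR S)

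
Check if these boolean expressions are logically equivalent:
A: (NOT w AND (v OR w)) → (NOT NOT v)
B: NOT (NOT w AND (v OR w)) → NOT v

No, Inverse is not equivalent to original (counterexample: w=1, v=1)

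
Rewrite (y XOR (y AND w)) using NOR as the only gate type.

((((y NOR ((y NOR y) NOR (w NOR w))) NOR (y NOR ((y NOR y) NOR (w NOR w)))) NOR ((y NOR ((y NOR y) NOR (w NOR w))) NOR (y NOR ((y NOR y) NOR (w NOR w))))) NOR ((((y NOR y) NOR (((y NOR y) NOR (w NOR w)) NOR ((y NOR y) NOR (w NOR w)))) NOR ((y NOR y) NOR (((y NOR y) NOR (w NOR w)) NOR ((y NOR y) NOR (w NOR w))))) NOR (((y NOR y) NOR (((y NOR y) NOR (w NOR w)) NOR ((y NOR y) NOR (w NOR w)))) NOR ((y NOR y) NOR (((y NOR y) NOR (w NOR w)) NOR ((y NOR y) NOR (w NOR w)))))))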